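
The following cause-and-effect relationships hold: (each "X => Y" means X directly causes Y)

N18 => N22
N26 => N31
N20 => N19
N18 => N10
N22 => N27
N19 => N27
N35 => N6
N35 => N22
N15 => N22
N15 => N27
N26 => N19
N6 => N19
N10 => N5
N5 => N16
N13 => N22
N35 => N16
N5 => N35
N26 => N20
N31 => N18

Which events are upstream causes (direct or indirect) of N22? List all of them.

N10, N13, N15, N18, N26, N31, N35, N5

Immediate causes of N22: N18, N35, N13, N15.
Further upstream: N26, N31, N10, N5.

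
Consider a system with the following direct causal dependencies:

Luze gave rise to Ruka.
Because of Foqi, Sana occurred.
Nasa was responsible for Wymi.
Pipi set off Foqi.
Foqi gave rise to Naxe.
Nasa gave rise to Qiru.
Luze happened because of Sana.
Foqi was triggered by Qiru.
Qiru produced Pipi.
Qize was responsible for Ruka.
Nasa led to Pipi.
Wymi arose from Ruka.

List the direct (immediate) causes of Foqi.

Pipi, Qiru

Upstream contributors include Nasa, but only Pipi, Qiru feed directly into Foqi.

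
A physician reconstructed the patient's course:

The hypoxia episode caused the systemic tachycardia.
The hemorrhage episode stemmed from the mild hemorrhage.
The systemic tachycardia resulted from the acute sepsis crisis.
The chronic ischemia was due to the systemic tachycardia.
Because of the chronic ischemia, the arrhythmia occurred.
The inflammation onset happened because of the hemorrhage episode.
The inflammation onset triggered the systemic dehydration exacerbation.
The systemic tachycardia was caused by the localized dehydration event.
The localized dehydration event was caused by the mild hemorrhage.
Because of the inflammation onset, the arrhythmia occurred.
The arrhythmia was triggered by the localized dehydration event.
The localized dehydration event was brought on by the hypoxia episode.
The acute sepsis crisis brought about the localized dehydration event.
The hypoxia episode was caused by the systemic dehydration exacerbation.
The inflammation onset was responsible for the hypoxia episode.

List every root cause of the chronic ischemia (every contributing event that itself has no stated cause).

Tracing upstream from the chronic ischemia: the chronic ischemia ← the systemic tachycardia ← the localized dehydration event ← the mild hemorrhage.
A separate upstream branch: the chronic ischemia ← the systemic tachycardia ← the acute sepsis crisis.
Each of those chain origins has no stated cause.

the acute sepsis crisis, the mild hemorrhage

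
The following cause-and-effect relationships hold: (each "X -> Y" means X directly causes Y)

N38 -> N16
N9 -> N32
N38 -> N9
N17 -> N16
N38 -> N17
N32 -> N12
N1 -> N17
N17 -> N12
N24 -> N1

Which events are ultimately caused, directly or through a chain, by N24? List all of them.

Direct effects: N1.
2 steps out: N17.
3 steps out: N16, N12.
Not reachable from it: N38, N9, N32.

N1, N12, N16, N17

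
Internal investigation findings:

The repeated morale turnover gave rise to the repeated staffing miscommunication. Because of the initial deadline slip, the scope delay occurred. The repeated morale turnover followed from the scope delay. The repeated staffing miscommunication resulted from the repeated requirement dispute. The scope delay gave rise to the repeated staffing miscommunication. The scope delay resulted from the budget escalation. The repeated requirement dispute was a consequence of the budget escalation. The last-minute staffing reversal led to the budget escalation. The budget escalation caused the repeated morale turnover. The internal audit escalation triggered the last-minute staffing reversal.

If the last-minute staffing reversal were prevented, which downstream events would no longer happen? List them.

the budget escalation, the repeated requirement dispute

Downstream of the last-minute staffing reversal: the budget escalation, the repeated requirement dispute, the scope delay, the repeated morale turnover, the repeated staffing miscommunication.
Of those, still caused via another path: the scope delay, the repeated morale turnover, the repeated staffing miscommunication.
The remainder have no surviving cause.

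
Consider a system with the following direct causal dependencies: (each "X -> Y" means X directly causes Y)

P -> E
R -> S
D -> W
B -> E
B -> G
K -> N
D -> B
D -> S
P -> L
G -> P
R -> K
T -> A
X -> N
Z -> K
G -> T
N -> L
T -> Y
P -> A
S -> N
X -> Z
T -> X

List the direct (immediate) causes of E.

B, P

Upstream contributors include D, G, but only B, P feed directly into E.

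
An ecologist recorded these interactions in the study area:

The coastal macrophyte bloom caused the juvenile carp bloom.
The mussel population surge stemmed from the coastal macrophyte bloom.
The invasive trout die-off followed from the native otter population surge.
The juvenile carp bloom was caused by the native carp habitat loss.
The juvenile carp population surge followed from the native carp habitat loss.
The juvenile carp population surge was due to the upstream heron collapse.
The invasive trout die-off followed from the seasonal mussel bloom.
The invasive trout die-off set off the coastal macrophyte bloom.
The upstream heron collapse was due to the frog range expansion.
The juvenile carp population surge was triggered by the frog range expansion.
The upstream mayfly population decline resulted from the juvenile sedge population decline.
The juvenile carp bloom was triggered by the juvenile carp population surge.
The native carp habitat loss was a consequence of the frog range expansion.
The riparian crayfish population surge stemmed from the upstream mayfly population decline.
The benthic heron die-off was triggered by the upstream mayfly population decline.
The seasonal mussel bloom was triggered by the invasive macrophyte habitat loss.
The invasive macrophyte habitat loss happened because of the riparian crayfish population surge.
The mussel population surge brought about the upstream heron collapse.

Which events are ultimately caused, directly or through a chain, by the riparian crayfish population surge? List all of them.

the coastal macrophyte bloom, the invasive macrophyte habitat loss, the invasive trout die-off, the juvenile carp bloom, the juvenile carp population surge, the mussel population surge, the seasonal mussel bloom, the upstream heron collapse

Direct effects: the invasive macrophyte habitat loss.
2 steps out: the seasonal mussel bloom.
3 steps out: the invasive trout die-off.
4 steps out: the coastal macrophyte bloom.
5 steps out: the mussel population surge, the juvenile carp bloom.
6 steps out: the upstream heron collapse.
7 steps out: the juvenile carp population surge.
Not reachable from it: the native otter population surge, the juvenile sedge population decline, the upstream mayfly population decline, the benthic heron die-off, the frog range expansion, the native carp habitat loss.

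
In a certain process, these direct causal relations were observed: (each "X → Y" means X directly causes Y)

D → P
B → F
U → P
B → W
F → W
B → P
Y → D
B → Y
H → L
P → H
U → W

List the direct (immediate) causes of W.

B, F, U

B, F, U → W with nothing further upstream stated.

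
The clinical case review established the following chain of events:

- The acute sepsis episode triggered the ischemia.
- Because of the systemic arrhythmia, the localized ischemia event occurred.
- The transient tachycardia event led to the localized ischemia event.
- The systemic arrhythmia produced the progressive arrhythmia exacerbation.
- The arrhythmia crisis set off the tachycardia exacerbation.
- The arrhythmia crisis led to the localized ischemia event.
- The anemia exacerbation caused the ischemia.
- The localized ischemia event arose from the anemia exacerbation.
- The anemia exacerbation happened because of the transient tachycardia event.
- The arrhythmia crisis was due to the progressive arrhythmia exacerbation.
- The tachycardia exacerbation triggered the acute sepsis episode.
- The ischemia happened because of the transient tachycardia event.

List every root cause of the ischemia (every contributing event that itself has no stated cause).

the systemic arrhythmia, the transient tachycardia event

Tracing upstream from the ischemia: the ischemia ← the acute sepsis episode ← the tachycardia exacerbation ← the arrhythmia crisis ← the progressive arrhythmia exacerbation ← the systemic arrhythmia.
A separate upstream branch: the ischemia ← the transient tachycardia event.
Each of those chain origins has no stated cause.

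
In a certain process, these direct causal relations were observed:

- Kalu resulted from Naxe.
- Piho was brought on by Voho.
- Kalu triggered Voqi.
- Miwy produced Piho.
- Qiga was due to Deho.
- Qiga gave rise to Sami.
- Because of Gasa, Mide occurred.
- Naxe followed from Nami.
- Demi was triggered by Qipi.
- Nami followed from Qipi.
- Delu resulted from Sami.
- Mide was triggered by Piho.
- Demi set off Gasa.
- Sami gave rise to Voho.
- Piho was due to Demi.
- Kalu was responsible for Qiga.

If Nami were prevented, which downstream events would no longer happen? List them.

Kalu, Naxe, Voqi

Downstream of Nami: Naxe, Kalu, Qiga, Voqi, Sami, Voho, Delu, Piho, Mide.
Of those, still caused via another path: Qiga, Sami, Voho, Delu, Piho, Mide.
The remainder have no surviving cause.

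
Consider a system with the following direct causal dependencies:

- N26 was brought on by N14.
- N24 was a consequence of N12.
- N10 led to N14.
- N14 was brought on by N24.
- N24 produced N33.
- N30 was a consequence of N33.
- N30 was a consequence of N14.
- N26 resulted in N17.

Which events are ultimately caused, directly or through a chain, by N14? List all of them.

N17, N26, N30

Direct effects: N26, N30.
2 steps out: N17.
Not reachable from it: N12, N24, N33, N10.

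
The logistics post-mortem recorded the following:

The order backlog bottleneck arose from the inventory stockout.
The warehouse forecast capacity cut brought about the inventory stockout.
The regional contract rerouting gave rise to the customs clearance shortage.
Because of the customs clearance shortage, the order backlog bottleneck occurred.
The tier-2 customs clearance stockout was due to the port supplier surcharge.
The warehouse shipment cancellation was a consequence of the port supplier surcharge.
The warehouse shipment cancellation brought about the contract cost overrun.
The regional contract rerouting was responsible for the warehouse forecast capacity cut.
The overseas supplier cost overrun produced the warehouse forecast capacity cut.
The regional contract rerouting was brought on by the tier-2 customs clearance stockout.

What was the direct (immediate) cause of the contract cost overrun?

the warehouse shipment cancellation

Upstream contributors include the port supplier surcharge, but only the warehouse shipment cancellation feeds directly into the contract cost overrun.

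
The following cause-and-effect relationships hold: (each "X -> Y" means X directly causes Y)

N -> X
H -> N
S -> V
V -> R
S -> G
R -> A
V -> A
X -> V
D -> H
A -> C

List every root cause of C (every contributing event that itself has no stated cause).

Tracing upstream from C: C ← A ← V ← X ← N ← H ← D.
A separate upstream branch: C ← A ← V ← S.
Each of those chain origins has no stated cause.

D, S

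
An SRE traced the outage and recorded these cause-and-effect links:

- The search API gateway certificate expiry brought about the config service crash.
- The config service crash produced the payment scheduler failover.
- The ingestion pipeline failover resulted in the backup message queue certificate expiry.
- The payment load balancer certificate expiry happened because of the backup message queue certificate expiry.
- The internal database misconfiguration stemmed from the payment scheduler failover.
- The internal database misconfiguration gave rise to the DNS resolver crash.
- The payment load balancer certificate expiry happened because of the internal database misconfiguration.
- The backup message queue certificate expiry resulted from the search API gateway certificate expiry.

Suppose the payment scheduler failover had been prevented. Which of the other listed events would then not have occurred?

the DNS resolver crash, the internal database misconfiguration

Downstream of the payment scheduler failover: the internal database misconfiguration, the DNS resolver crash, the payment load balancer certificate expiry.
Of those, still caused via another path: the payment load balancer certificate expiry.
The remainder have no surviving cause.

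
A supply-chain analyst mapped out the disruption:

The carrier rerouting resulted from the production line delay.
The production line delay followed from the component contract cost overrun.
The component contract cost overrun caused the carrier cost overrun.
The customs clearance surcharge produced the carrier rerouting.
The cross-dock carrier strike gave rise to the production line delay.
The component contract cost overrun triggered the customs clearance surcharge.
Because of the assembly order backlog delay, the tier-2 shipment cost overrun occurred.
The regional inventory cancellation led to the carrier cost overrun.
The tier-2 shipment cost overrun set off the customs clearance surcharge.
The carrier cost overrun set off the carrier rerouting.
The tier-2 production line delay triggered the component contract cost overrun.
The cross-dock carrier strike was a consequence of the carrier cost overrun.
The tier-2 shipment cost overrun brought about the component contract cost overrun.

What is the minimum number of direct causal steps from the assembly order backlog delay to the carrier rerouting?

Shortest chain: the assembly order backlog delay → the tier-2 shipment cost overrun → the customs clearance surcharge → the carrier rerouting.

3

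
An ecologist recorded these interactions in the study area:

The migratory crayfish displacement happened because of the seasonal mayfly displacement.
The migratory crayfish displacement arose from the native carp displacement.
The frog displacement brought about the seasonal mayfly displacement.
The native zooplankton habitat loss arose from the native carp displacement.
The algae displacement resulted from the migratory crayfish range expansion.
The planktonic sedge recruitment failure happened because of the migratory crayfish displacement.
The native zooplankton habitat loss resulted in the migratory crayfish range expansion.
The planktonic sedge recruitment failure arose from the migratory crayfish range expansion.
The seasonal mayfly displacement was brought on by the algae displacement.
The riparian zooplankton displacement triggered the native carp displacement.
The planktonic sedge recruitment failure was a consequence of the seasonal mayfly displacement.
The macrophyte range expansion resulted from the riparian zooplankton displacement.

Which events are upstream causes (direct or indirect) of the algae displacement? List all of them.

the migratory crayfish range expansion, the native carp displacement, the native zooplankton habitat loss, the riparian zooplankton displacement

Immediate cause of the algae displacement: the migratory crayfish range expansion.
Further upstream: the riparian zooplankton displacement, the native carp displacement, the native zooplankton habitat loss.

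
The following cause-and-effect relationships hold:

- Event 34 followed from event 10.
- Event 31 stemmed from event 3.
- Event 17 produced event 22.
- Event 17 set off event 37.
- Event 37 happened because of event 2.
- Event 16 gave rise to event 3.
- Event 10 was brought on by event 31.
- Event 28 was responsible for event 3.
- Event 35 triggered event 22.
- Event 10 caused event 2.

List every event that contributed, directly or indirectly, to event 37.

Immediate causes of event 37: event 2, event 17.
Further upstream: event 16, event 28, event 3, event 31, event 10.

event 10, event 16, event 17, event 2, event 28, event 3, event 31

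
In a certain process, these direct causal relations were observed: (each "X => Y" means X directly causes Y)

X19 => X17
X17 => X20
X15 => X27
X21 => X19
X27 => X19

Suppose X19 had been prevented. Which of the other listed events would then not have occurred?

Downstream of X19: X17, X20.

X17, X20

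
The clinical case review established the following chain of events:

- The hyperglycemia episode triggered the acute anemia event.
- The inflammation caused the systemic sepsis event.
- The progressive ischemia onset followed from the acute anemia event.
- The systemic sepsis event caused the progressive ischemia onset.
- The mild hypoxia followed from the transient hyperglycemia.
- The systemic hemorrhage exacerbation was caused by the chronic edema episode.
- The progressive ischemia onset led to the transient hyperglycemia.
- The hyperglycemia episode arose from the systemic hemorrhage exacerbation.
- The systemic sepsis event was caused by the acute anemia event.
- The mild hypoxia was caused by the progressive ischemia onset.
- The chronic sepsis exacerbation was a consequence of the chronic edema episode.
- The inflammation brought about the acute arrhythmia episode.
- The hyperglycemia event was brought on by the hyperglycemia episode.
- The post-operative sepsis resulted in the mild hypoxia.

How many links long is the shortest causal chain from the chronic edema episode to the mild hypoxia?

5

Shortest chain: the chronic edema episode → the systemic hemorrhage exacerbation → the hyperglycemia episode → the acute anemia event → the progressive ischemia onset → the mild hypoxia.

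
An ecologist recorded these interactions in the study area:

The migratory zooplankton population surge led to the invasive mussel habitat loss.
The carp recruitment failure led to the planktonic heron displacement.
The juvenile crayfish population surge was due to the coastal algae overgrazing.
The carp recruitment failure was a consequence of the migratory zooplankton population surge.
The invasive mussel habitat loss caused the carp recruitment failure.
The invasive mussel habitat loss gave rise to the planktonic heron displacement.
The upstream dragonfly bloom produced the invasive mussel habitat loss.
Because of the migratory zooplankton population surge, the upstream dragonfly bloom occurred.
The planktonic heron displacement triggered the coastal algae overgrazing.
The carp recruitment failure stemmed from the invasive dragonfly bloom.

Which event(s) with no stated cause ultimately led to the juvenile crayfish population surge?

the invasive dragonfly bloom, the migratory zooplankton population surge

Tracing upstream from the juvenile crayfish population surge: the juvenile crayfish population surge ← the coastal algae overgrazing ← the planktonic heron displacement ← the invasive mussel habitat loss ← the migratory zooplankton population surge.
A separate upstream branch: the juvenile crayfish population surge ← the coastal algae overgrazing ← the planktonic heron displacement ← the carp recruitment failure ← the invasive dragonfly bloom.
Each of those chain origins has no stated cause.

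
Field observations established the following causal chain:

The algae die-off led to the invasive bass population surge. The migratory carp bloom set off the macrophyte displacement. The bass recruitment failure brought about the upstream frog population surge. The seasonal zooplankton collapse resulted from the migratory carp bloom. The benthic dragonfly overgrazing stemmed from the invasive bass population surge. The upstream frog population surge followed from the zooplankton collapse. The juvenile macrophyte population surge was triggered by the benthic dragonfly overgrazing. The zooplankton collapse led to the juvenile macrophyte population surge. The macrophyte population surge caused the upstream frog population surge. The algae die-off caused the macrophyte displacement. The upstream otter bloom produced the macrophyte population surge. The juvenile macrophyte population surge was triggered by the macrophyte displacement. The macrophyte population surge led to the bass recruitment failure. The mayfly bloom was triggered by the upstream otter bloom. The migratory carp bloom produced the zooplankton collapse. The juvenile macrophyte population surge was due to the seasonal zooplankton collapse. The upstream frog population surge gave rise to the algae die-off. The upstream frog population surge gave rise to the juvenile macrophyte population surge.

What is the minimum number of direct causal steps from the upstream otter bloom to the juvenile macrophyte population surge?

3

Shortest chain: the upstream otter bloom → the macrophyte population surge → the upstream frog population surge → the juvenile macrophyte population surge.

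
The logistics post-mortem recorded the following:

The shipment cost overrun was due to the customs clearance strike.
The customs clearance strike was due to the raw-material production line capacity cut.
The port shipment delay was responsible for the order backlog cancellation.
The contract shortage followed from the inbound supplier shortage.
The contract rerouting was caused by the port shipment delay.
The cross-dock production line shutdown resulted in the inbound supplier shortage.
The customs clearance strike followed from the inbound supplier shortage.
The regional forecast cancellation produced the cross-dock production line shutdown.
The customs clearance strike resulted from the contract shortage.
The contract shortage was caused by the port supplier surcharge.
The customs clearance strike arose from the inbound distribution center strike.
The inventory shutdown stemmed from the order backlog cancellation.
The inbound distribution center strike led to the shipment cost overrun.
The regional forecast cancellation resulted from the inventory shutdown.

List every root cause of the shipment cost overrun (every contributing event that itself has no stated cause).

Tracing upstream from the shipment cost overrun: the shipment cost overrun ← the customs clearance strike ← the inbound supplier shortage ← the cross-dock production line shutdown ← the regional forecast cancellation ← the inventory shutdown ← the order backlog cancellation ← the port shipment delay.
A separate upstream branch: the shipment cost overrun ← the customs clearance strike ← the raw-material production line capacity cut.
A separate upstream branch: the shipment cost overrun ← the customs clearance strike ← the contract shortage ← the port supplier surcharge.
A separate upstream branch: the shipment cost overrun ← the inbound distribution center strike.
Each of those chain origins has no stated cause.

the inbound distribution center strike, the port shipment delay, the port supplier surcharge, the raw-material production line capacity cut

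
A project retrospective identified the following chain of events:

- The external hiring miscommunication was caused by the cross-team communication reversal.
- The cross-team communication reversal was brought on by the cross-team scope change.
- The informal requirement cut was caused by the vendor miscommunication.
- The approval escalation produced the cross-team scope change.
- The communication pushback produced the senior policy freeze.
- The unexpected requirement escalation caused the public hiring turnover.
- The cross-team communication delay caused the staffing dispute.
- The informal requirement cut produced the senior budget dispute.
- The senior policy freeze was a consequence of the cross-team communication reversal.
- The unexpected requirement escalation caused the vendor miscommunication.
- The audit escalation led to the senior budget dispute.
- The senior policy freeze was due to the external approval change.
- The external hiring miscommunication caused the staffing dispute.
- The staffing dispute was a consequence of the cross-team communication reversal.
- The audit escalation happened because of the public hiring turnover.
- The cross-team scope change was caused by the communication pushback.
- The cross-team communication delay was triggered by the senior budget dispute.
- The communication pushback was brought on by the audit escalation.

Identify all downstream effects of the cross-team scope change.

Direct effects: the cross-team communication reversal.
2 steps out: the senior policy freeze, the external hiring miscommunication, the staffing dispute.
Not reachable from it: the unexpected requirement escalation, the vendor miscommunication, the public hiring turnover, the audit escalation, the informal requirement cut, the communication pushback, the external approval change, the approval escalation, the senior budget dispute, the cross-team communication delay.

the cross-team communication reversal, the external hiring miscommunication, the senior policy freeze, the staffing dispute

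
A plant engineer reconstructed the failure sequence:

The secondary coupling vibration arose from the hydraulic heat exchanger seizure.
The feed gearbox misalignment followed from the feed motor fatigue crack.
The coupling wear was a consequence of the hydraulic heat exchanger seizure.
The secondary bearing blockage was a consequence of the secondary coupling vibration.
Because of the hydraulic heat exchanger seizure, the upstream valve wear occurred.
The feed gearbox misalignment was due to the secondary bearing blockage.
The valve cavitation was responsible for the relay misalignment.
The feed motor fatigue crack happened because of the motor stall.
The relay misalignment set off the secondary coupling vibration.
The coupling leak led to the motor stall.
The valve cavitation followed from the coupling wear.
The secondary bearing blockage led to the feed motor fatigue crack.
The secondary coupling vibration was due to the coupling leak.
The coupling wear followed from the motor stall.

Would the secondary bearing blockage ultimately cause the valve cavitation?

No

The secondary bearing blockage leads to the feed motor fatigue crack, the feed gearbox misalignment; the valve cavitation is not among them.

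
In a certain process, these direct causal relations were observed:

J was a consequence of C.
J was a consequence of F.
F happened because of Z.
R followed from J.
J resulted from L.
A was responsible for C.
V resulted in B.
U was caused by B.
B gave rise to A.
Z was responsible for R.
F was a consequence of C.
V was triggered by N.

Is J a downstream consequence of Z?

There is a causal chain: Z → F → J.

Yes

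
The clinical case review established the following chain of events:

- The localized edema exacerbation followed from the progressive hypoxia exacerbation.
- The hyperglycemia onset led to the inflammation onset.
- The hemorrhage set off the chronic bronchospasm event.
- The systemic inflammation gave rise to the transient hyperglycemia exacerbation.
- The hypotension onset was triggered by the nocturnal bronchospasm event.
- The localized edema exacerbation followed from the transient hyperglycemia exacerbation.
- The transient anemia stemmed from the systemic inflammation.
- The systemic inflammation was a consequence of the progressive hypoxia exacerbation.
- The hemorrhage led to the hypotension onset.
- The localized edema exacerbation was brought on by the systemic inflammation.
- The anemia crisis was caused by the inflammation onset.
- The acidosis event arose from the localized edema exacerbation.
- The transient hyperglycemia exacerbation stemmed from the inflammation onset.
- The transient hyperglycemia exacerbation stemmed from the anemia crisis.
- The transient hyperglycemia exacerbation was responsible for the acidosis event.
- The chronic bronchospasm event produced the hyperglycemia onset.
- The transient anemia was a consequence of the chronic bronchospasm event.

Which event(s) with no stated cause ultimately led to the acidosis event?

Tracing upstream from the acidosis event: the acidosis event ← the transient hyperglycemia exacerbation ← the inflammation onset ← the hyperglycemia onset ← the chronic bronchospasm event ← the hemorrhage.
A separate upstream branch: the acidosis event ← the localized edema exacerbation ← the progressive hypoxia exacerbation.
Each of those chain origins has no stated cause.

the hemorrhage, the progressive hypoxia exacerbation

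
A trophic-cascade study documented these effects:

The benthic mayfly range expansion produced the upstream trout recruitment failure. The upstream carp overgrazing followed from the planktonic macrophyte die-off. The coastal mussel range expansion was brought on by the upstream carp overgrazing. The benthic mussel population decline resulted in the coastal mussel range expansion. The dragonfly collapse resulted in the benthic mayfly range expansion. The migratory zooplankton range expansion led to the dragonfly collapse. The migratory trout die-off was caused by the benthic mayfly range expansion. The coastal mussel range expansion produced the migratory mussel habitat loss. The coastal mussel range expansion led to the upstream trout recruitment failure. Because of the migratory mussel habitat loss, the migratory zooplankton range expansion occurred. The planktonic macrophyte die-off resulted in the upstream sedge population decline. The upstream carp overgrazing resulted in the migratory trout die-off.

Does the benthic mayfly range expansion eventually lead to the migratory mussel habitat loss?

No

The benthic mayfly range expansion leads to the upstream trout recruitment failure, the migratory trout die-off; the migratory mussel habitat loss is not among them.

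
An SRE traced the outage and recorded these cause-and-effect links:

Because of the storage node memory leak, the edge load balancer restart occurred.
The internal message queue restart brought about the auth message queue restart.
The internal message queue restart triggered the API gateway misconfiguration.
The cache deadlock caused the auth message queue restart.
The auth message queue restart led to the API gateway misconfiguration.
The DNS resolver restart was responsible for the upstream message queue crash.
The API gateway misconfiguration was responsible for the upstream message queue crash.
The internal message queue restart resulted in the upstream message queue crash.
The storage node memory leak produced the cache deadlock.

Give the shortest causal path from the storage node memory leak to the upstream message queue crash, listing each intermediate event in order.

the storage node memory leak → the cache deadlock → the auth message queue restart → the API gateway misconfiguration → the upstream message queue crash

the storage node memory leak → the cache deadlock
the cache deadlock → the auth message queue restart
the auth message queue restart → the API gateway misconfiguration
the API gateway misconfiguration → the upstream message queue crash
Length: 4 steps.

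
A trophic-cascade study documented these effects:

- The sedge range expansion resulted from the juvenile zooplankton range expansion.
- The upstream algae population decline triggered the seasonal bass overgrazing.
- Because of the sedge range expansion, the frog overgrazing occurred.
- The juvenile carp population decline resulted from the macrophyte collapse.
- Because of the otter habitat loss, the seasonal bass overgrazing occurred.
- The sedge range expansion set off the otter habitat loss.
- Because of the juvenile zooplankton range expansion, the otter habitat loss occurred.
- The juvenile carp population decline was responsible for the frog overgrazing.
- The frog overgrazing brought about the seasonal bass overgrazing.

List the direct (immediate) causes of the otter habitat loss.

the juvenile zooplankton range expansion, the sedge range expansion

the juvenile zooplankton range expansion, the sedge range expansion → the otter habitat loss with nothing further upstream stated.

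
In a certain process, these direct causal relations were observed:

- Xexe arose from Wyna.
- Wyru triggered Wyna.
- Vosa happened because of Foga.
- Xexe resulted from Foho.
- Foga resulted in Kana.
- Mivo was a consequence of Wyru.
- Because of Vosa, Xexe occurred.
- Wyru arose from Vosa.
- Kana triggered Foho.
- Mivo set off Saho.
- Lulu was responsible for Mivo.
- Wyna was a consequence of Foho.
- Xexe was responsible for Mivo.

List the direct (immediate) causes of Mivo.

Lulu, Wyru, Xexe

Upstream contributors include Foga, Vosa, Kana, Foho, Wyna, but only Lulu, Wyru, Xexe feed directly into Mivo.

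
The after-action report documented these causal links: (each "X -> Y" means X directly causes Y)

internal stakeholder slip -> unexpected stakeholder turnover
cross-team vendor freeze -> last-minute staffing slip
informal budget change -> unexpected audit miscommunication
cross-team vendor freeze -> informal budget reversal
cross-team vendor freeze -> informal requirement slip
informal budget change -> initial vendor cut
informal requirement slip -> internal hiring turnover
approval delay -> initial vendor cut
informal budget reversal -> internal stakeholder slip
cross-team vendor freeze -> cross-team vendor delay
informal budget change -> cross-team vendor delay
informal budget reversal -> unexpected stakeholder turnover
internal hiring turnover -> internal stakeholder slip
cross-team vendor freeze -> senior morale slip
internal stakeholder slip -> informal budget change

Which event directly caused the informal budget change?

the internal stakeholder slip

Upstream contributors include the cross-team vendor freeze, the informal budget reversal, the informal requirement slip, the internal hiring turnover, but only the internal stakeholder slip feeds directly into the informal budget change.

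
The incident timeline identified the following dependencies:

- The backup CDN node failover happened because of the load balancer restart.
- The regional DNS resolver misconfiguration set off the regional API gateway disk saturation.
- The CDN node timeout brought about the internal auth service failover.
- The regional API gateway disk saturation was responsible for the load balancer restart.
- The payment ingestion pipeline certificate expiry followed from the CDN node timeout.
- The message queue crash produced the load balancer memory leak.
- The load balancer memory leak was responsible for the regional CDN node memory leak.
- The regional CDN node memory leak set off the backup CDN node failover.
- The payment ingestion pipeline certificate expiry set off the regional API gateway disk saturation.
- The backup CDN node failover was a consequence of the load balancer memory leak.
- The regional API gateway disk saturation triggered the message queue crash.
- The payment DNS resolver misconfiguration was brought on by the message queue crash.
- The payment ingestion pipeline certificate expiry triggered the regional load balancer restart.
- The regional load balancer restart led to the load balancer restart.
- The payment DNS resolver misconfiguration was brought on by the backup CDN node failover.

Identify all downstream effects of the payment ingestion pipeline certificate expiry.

the backup CDN node failover, the load balancer memory leak, the load balancer restart, the message queue crash, the payment DNS resolver misconfiguration, the regional API gateway disk saturation, the regional CDN node memory leak, the regional load balancer restart

Direct effects: the regional load balancer restart, the regional API gateway disk saturation.
2 steps out: the message queue crash, the load balancer restart.
3 steps out: the load balancer memory leak, the backup CDN node failover, the payment DNS resolver misconfiguration.
4 steps out: the regional CDN node memory leak.
Not reachable from it: the CDN node timeout, the internal auth service failover, the regional DNS resolver misconfiguration.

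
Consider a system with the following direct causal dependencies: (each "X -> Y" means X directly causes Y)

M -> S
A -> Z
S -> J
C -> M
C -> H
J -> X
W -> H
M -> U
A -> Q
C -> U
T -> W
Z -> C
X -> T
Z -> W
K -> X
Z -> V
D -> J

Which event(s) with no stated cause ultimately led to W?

Tracing upstream from W: W ← Z ← A.
A separate upstream branch: W ← T ← X ← J ← D.
A separate upstream branch: W ← T ← X ← K.
Each of those chain origins has no stated cause.

A, D, K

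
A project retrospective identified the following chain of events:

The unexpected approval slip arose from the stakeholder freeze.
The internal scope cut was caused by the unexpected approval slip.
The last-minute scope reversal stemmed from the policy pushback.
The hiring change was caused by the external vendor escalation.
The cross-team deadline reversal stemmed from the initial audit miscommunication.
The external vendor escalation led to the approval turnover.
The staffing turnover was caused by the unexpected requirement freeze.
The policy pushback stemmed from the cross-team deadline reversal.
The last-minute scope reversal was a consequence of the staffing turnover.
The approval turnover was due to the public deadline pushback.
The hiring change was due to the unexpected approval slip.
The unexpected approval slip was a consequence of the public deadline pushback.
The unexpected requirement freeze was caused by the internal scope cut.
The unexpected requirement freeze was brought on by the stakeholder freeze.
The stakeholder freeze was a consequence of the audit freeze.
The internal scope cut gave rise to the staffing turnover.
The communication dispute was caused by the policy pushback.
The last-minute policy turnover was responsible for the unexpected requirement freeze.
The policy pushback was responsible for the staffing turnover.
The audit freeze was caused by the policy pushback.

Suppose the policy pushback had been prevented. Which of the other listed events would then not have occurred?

Downstream of the policy pushback: the communication dispute, the audit freeze, the stakeholder freeze, the unexpected approval slip, the hiring change, the internal scope cut, the unexpected requirement freeze, the staffing turnover, the last-minute scope reversal.
Of those, still caused via another path: the unexpected approval slip, the hiring change, the internal scope cut, the unexpected requirement freeze, the staffing turnover, the last-minute scope reversal.
The remainder have no surviving cause.

the audit freeze, the communication dispute, the stakeholder freeze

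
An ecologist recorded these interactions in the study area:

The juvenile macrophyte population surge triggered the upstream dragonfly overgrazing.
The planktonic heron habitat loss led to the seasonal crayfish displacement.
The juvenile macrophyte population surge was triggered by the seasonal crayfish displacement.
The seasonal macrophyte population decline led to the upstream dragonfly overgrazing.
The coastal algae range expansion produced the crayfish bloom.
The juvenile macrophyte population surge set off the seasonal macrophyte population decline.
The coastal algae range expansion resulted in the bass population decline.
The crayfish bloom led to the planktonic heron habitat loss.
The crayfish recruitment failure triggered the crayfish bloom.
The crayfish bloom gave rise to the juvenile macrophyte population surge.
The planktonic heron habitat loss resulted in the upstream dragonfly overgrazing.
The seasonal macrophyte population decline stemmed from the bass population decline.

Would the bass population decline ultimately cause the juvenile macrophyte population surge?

No

The bass population decline leads to the seasonal macrophyte population decline, the upstream dragonfly overgrazing; the juvenile macrophyte population surge is not among them.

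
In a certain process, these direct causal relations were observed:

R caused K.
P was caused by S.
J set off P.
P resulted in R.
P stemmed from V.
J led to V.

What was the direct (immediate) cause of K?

Upstream contributors include J, V, S, P, but only R feeds directly into K.

R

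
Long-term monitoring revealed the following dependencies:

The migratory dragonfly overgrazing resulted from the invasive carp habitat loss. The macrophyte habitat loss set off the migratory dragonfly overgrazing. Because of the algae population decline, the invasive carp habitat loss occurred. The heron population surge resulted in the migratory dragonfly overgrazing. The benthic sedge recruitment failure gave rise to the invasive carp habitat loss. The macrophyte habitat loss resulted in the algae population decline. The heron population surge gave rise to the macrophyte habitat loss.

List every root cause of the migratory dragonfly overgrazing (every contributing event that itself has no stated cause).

Tracing upstream from the migratory dragonfly overgrazing: the migratory dragonfly overgrazing ← the heron population surge.
A separate upstream branch: the migratory dragonfly overgrazing ← the invasive carp habitat loss ← the benthic sedge recruitment failure.
Each of those chain origins has no stated cause.

the benthic sedge recruitment failure, the heron population surge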